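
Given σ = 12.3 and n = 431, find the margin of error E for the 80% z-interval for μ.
Margin of error = 0.76

Margin of error = z* · σ/√n
= 1.282 · 12.3/√431
= 1.282 · 12.3/20.7605
= 0.76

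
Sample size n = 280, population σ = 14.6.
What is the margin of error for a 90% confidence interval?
Margin of error = 1.44

Margin of error = z* · σ/√n
= 1.645 · 14.6/√280
= 1.645 · 14.6/16.7332
= 1.44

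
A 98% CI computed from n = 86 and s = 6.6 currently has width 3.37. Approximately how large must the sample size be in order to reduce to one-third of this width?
n ≈ 774

CI width ∝ 1/√n
To reduce width by factor 3, need √n to grow by 3 → need 3² = 9 times as many samples.

Current: n = 86, width = 3.37
New: n = 774, width ≈ 1.11

Width reduced by factor of 3.37/1.11 = 3.04.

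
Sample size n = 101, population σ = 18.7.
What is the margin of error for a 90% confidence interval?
Margin of error = 3.06

Margin of error = z* · σ/√n
= 1.645 · 18.7/√101
= 1.645 · 18.7/10.0499
= 3.06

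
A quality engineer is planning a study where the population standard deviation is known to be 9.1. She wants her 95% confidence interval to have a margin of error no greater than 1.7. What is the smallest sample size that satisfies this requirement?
n ≥ 111

For margin E ≤ 1.7:
n ≥ (z* · σ / E)²
n ≥ (1.960 · 9.1 / 1.7)²
n ≥ 110.08

Minimum n = 111 (rounding up)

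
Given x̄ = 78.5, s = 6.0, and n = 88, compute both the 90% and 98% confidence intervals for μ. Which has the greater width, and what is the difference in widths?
98% CI is wider by 0.90

df = 87
90% CI: t* = 1.663, (77.44, 79.56), width = 2 · t* · s/√n = 2.13
98% CI: t* = 2.370, (76.98, 80.02), width = 2 · t* · s/√n = 3.03

The 98% CI is wider by 3.03 - 2.13 = 0.90.
Higher confidence requires a wider interval.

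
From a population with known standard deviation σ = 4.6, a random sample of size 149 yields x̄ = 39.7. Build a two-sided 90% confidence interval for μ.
(39.08, 40.32)

z-interval (σ known):
z* = 1.645 for 90% confidence

Margin of error = z* · σ/√n = 1.645 · 4.6/√149 = 0.62

CI: (39.7 - 0.62, 39.7 + 0.62) = (39.08, 40.32)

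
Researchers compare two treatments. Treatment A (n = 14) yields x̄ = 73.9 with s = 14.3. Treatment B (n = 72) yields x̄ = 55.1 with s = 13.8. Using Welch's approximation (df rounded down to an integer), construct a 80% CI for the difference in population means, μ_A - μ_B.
(13.28, 24.32)

Difference: x̄₁ - x̄₂ = 18.80
SE = √(s₁²/n₁ + s₂²/n₂) = √(14.3²/14 + 13.8²/72) = 4.1535
df = 18.03 → 18 (Welch–Satterthwaite, rounded down)
t* = 1.330

CI: 18.80 ± 1.330 · 4.1535 = 18.80 ± 5.52 = (13.28, 24.32)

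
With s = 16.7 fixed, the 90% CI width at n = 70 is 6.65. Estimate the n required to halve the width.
n ≈ 280

CI width ∝ 1/√n
To reduce width by factor 2, need √n to grow by 2 → need 2² = 4 times as many samples.

Current: n = 70, width = 6.65
New: n = 280, width ≈ 3.29

Width reduced by factor of 6.65/3.29 = 2.02.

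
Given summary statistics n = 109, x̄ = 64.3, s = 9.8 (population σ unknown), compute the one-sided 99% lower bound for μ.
μ ≥ 62.08

Lower bound (one-sided):
t* = 2.361 (one-sided for 99%)
Lower bound = x̄ - t* · s/√n = 64.3 - 2.361 · 9.8/√109 = 62.08

We are 99% confident that μ ≥ 62.08.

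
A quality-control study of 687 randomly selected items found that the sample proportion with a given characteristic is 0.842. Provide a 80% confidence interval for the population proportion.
(0.824, 0.860)

Proportion CI:
SE = √(p̂(1-p̂)/n) = √(0.842 · 0.158 / 687) = 0.01392

z* = 1.282
Margin = z* · SE = 1.282 · 0.01392 = 0.0178

CI: 0.842 ± 0.0178 = (0.824, 0.860)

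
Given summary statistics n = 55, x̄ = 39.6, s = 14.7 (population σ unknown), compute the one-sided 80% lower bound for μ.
μ ≥ 37.92

Lower bound (one-sided):
t* = 0.848 (one-sided for 80%)
Lower bound = x̄ - t* · s/√n = 39.6 - 0.848 · 14.7/√55 = 37.92

We are 80% confident that μ ≥ 37.92.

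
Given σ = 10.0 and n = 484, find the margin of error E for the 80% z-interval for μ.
Margin of error = 0.58

Margin of error = z* · σ/√n
= 1.282 · 10.0/√484
= 1.282 · 10.0/22.0000
= 0.58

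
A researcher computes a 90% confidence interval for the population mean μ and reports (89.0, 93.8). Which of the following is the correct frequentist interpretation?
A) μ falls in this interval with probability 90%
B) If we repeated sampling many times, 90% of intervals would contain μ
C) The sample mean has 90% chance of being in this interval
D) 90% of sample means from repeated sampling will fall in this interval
B

A) Wrong — μ is fixed; the randomness lives in the interval, not in μ.
B) Correct — this is the frequentist long-run coverage interpretation.
C) Wrong — x̄ is observed and sits in the interval by construction.
D) Wrong — coverage applies to intervals containing μ, not to future x̄ values.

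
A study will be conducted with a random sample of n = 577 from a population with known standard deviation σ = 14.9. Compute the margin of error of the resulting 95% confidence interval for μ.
Margin of error = 1.22

Margin of error = z* · σ/√n
= 1.960 · 14.9/√577
= 1.960 · 14.9/24.0208
= 1.22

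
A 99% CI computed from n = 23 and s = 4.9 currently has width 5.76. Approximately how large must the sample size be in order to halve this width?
n ≈ 92

CI width ∝ 1/√n
To reduce width by factor 2, need √n to grow by 2 → need 2² = 4 times as many samples.

Current: n = 23, width = 5.76
New: n = 92, width ≈ 2.69

Width reduced by factor of 5.76/2.69 = 2.14.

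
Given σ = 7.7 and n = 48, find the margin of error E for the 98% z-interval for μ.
Margin of error = 2.59

Margin of error = z* · σ/√n
= 2.326 · 7.7/√48
= 2.326 · 7.7/6.9282
= 2.59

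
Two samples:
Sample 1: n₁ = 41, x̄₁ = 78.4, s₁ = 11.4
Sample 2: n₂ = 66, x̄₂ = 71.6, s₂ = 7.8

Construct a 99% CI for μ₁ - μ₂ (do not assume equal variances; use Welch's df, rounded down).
(1.43, 12.17)

Difference: x̄₁ - x̄₂ = 6.80
SE = √(s₁²/n₁ + s₂²/n₂) = √(11.4²/41 + 7.8²/66) = 2.0228
df = 63.35 → 63 (Welch–Satterthwaite, rounded down)
t* = 2.656

CI: 6.80 ± 2.656 · 2.0228 = 6.80 ± 5.37 = (1.43, 12.17)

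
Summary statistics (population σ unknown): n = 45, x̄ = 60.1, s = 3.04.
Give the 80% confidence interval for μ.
(59.51, 60.69)

t-interval (σ unknown):
df = n - 1 = 44
t* = 1.301 for 80% confidence

Margin of error = t* · s/√n = 1.301 · 3.04/√45 = 0.59

CI: (59.51, 60.69)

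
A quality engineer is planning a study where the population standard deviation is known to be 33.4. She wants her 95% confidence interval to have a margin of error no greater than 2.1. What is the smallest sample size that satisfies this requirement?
n ≥ 972

For margin E ≤ 2.1:
n ≥ (z* · σ / E)²
n ≥ (1.960 · 33.4 / 2.1)²
n ≥ 971.78

Minimum n = 972 (rounding up)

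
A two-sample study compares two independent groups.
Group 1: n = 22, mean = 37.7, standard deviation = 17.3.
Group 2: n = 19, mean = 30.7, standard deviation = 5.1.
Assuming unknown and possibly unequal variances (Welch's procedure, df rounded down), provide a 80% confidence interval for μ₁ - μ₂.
(1.91, 12.09)

Difference: x̄₁ - x̄₂ = 7.00
SE = √(s₁²/n₁ + s₂²/n₂) = √(17.3²/22 + 5.1²/19) = 3.8695
df = 25.14 → 25 (Welch–Satterthwaite, rounded down)
t* = 1.316

CI: 7.00 ± 1.316 · 3.8695 = 7.00 ± 5.09 = (1.91, 12.09)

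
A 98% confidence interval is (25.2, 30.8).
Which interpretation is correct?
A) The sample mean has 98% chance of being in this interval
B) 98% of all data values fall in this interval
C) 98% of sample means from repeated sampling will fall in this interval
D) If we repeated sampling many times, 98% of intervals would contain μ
D

A) Wrong — x̄ is observed and sits in the interval by construction.
B) Wrong — a CI is about the parameter μ, not individual data values.
C) Wrong — coverage applies to intervals containing μ, not to future x̄ values.
D) Correct — this is the frequentist long-run coverage interpretation.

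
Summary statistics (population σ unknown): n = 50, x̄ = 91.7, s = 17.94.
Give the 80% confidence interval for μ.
(88.40, 95.00)

t-interval (σ unknown):
df = n - 1 = 49
t* = 1.299 for 80% confidence

Margin of error = t* · s/√n = 1.299 · 17.94/√50 = 3.30

CI: (88.40, 95.00)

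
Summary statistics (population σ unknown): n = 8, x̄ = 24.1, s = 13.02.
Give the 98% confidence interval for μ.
(10.30, 37.90)

t-interval (σ unknown):
df = n - 1 = 7
t* = 2.998 for 98% confidence

Margin of error = t* · s/√n = 2.998 · 13.02/√8 = 13.80

CI: (10.30, 37.90)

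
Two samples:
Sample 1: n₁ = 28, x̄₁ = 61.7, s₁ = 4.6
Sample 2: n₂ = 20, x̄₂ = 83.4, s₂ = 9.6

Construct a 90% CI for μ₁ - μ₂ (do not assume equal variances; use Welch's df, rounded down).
(-25.66, -17.74)

Difference: x̄₁ - x̄₂ = -21.70
SE = √(s₁²/n₁ + s₂²/n₂) = √(4.6²/28 + 9.6²/20) = 2.3160
df = 25.26 → 25 (Welch–Satterthwaite, rounded down)
t* = 1.708

CI: -21.70 ± 1.708 · 2.3160 = -21.70 ± 3.96 = (-25.66, -17.74)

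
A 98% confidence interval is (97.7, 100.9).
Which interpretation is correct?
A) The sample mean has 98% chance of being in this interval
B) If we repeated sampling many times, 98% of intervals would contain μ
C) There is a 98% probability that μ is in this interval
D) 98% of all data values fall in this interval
B

A) Wrong — x̄ is observed and sits in the interval by construction.
B) Correct — this is the frequentist long-run coverage interpretation.
C) Wrong — μ is fixed; the randomness lives in the interval, not in μ.
D) Wrong — a CI is about the parameter μ, not individual data values.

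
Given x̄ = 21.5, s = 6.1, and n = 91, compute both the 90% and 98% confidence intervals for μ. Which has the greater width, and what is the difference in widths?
98% CI is wider by 0.90

df = 90
90% CI: t* = 1.662, (20.44, 22.56), width = 2 · t* · s/√n = 2.13
98% CI: t* = 2.368, (19.99, 23.01), width = 2 · t* · s/√n = 3.03

The 98% CI is wider by 3.03 - 2.13 = 0.90.
Higher confidence requires a wider interval.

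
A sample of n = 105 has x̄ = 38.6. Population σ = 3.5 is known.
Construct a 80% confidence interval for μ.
(38.16, 39.04)

z-interval (σ known):
z* = 1.282 for 80% confidence

Margin of error = z* · σ/√n = 1.282 · 3.5/√105 = 0.44

CI: (38.6 - 0.44, 38.6 + 0.44) = (38.16, 39.04)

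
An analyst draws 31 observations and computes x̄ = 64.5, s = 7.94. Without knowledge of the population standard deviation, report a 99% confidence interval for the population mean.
(60.58, 68.42)

t-interval (σ unknown):
df = n - 1 = 30
t* = 2.750 for 99% confidence

Margin of error = t* · s/√n = 2.750 · 7.94/√31 = 3.92

CI: (60.58, 68.42)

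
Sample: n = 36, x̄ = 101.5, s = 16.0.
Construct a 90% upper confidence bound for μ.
μ ≤ 104.98

Upper bound (one-sided):
t* = 1.306 (one-sided for 90%)
Upper bound = x̄ + t* · s/√n = 101.5 + 1.306 · 16.0/√36 = 104.98

We are 90% confident that μ ≤ 104.98.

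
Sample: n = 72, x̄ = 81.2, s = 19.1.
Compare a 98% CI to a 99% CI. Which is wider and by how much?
99% CI is wider by 1.21

df = 71
98% CI: t* = 2.380, (75.84, 86.56), width = 2 · t* · s/√n = 10.71
99% CI: t* = 2.647, (75.24, 87.16), width = 2 · t* · s/√n = 11.92

The 99% CI is wider by 11.92 - 10.71 = 1.21.
Higher confidence requires a wider interval.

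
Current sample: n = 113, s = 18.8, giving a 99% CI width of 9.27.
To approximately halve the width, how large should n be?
n ≈ 452

CI width ∝ 1/√n
To reduce width by factor 2, need √n to grow by 2 → need 2² = 4 times as many samples.

Current: n = 113, width = 9.27
New: n = 452, width ≈ 4.58

Width reduced by factor of 9.27/4.58 = 2.02.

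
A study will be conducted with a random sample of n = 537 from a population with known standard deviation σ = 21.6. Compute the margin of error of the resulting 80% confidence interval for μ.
Margin of error = 1.19

Margin of error = z* · σ/√n
= 1.282 · 21.6/√537
= 1.282 · 21.6/23.1733
= 1.19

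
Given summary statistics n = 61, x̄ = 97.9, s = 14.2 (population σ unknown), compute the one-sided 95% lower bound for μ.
μ ≥ 94.86

Lower bound (one-sided):
t* = 1.671 (one-sided for 95%)
Lower bound = x̄ - t* · s/√n = 97.9 - 1.671 · 14.2/√61 = 94.86

We are 95% confident that μ ≥ 94.86.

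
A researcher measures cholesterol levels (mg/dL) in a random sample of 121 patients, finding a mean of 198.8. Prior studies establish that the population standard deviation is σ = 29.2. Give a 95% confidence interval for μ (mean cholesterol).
(193.60, 204.00)

z-interval (σ known):
z* = 1.960 for 95% confidence

Margin of error = z* · σ/√n = 1.960 · 29.2/√121 = 5.20

CI: (198.8 - 5.20, 198.8 + 5.20) = (193.60, 204.00)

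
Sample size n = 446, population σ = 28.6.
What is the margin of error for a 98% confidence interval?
Margin of error = 3.15

Margin of error = z* · σ/√n
= 2.326 · 28.6/√446
= 2.326 · 28.6/21.1187
= 3.15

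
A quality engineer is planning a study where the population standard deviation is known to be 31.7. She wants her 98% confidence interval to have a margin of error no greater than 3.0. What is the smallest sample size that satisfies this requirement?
n ≥ 605

For margin E ≤ 3.0:
n ≥ (z* · σ / E)²
n ≥ (2.326 · 31.7 / 3.0)²
n ≥ 604.08

Minimum n = 605 (rounding up)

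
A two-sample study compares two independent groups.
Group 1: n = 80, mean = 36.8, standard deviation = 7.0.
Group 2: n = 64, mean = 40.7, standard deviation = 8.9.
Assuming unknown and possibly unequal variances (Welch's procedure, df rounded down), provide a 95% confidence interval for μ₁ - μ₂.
(-6.59, -1.21)

Difference: x̄₁ - x̄₂ = -3.90
SE = √(s₁²/n₁ + s₂²/n₂) = √(7.0²/80 + 8.9²/64) = 1.3602
df = 117.78 → 117 (Welch–Satterthwaite, rounded down)
t* = 1.980

CI: -3.90 ± 1.980 · 1.3602 = -3.90 ± 2.69 = (-6.59, -1.21)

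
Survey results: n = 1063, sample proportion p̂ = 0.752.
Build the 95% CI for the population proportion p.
(0.726, 0.778)

Proportion CI:
SE = √(p̂(1-p̂)/n) = √(0.752 · 0.248 / 1063) = 0.01325

z* = 1.960
Margin = z* · SE = 1.960 · 0.01325 = 0.0260

CI: 0.752 ± 0.0260 = (0.726, 0.778)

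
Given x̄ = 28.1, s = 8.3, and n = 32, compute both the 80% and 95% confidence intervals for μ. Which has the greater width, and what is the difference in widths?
95% CI is wider by 2.15

df = 31
80% CI: t* = 1.309, (26.18, 30.02), width = 2 · t* · s/√n = 3.84
95% CI: t* = 2.040, (25.11, 31.09), width = 2 · t* · s/√n = 5.99

The 95% CI is wider by 5.99 - 3.84 = 2.15.
Higher confidence requires a wider interval.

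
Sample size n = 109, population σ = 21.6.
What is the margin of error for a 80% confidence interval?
Margin of error = 2.65

Margin of error = z* · σ/√n
= 1.282 · 21.6/√109
= 1.282 · 21.6/10.4403
= 2.65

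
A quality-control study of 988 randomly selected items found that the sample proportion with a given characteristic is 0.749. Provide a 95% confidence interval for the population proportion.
(0.722, 0.776)

Proportion CI:
SE = √(p̂(1-p̂)/n) = √(0.749 · 0.251 / 988) = 0.01379

z* = 1.960
Margin = z* · SE = 1.960 · 0.01379 = 0.0270

CI: 0.749 ± 0.0270 = (0.722, 0.776)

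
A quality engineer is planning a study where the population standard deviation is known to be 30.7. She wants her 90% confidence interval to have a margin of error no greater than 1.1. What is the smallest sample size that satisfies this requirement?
n ≥ 2108

For margin E ≤ 1.1:
n ≥ (z* · σ / E)²
n ≥ (1.645 · 30.7 / 1.1)²
n ≥ 2107.77

Minimum n = 2108 (rounding up)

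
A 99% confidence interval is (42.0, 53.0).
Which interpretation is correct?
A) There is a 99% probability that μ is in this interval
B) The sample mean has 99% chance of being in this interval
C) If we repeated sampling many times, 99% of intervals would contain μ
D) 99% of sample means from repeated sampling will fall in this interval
C

A) Wrong — μ is fixed; the randomness lives in the interval, not in μ.
B) Wrong — x̄ is observed and sits in the interval by construction.
C) Correct — this is the frequentist long-run coverage interpretation.
D) Wrong — coverage applies to intervals containing μ, not to future x̄ values.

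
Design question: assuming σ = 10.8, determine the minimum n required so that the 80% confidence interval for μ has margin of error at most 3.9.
n ≥ 13

For margin E ≤ 3.9:
n ≥ (z* · σ / E)²
n ≥ (1.282 · 10.8 / 3.9)²
n ≥ 12.60

Minimum n = 13 (rounding up)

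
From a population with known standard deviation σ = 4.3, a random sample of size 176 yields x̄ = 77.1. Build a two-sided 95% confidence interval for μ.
(76.46, 77.74)

z-interval (σ known):
z* = 1.960 for 95% confidence

Margin of error = z* · σ/√n = 1.960 · 4.3/√176 = 0.64

CI: (77.1 - 0.64, 77.1 + 0.64) = (76.46, 77.74)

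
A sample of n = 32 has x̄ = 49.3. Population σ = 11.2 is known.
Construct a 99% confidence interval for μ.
(44.20, 54.40)

z-interval (σ known):
z* = 2.576 for 99% confidence

Margin of error = z* · σ/√n = 2.576 · 11.2/√32 = 5.10

CI: (49.3 - 5.10, 49.3 + 5.10) = (44.20, 54.40)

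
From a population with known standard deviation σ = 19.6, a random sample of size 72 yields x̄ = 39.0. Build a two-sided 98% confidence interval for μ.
(33.63, 44.37)

z-interval (σ known):
z* = 2.326 for 98% confidence

Margin of error = z* · σ/√n = 2.326 · 19.6/√72 = 5.37

CI: (39.0 - 5.37, 39.0 + 5.37) = (33.63, 44.37)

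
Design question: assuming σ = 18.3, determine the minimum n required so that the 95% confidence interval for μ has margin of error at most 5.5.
n ≥ 43

For margin E ≤ 5.5:
n ≥ (z* · σ / E)²
n ≥ (1.960 · 18.3 / 5.5)²
n ≥ 42.53

Minimum n = 43 (rounding up)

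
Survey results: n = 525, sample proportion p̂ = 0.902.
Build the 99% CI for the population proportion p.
(0.869, 0.935)

Proportion CI:
SE = √(p̂(1-p̂)/n) = √(0.902 · 0.098 / 525) = 0.01298

z* = 2.576
Margin = z* · SE = 2.576 · 0.01298 = 0.0334

CI: 0.902 ± 0.0334 = (0.869, 0.935)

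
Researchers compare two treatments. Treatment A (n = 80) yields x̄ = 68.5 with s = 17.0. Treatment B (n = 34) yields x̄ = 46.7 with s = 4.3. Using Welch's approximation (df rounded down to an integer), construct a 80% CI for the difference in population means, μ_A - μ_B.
(19.17, 24.43)

Difference: x̄₁ - x̄₂ = 21.80
SE = √(s₁²/n₁ + s₂²/n₂) = √(17.0²/80 + 4.3²/34) = 2.0387
df = 99.19 → 99 (Welch–Satterthwaite, rounded down)
t* = 1.290

CI: 21.80 ± 1.290 · 2.0387 = 21.80 ± 2.63 = (19.17, 24.43)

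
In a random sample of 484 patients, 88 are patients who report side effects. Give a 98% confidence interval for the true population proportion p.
(0.141, 0.223)

Proportion CI:
p̂ = 88/484 = 0.18182
SE = √(p̂(1-p̂)/n) = √(0.18182 · 0.81818 / 484) = 0.01753

z* = 2.326
Margin = z* · SE = 2.326 · 0.01753 = 0.0408

CI: 0.18182 ± 0.0408 = (0.141, 0.223)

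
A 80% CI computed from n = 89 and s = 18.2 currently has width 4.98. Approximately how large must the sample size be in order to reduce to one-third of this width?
n ≈ 801

CI width ∝ 1/√n
To reduce width by factor 3, need √n to grow by 3 → need 3² = 9 times as many samples.

Current: n = 89, width = 4.98
New: n = 801, width ≈ 1.65

Width reduced by factor of 4.98/1.65 = 3.02.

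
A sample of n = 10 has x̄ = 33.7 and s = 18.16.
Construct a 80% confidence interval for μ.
(25.76, 41.64)

t-interval (σ unknown):
df = n - 1 = 9
t* = 1.383 for 80% confidence

Margin of error = t* · s/√n = 1.383 · 18.16/√10 = 7.94

CI: (25.76, 41.64)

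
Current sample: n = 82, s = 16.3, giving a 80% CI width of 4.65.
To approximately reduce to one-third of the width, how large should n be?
n ≈ 738

CI width ∝ 1/√n
To reduce width by factor 3, need √n to grow by 3 → need 3² = 9 times as many samples.

Current: n = 82, width = 4.65
New: n = 738, width ≈ 1.54

Width reduced by factor of 4.65/1.54 = 3.02.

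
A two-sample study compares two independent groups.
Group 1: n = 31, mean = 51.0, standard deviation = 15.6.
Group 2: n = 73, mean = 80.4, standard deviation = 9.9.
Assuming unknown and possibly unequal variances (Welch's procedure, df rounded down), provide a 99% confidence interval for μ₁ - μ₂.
(-37.60, -21.20)

Difference: x̄₁ - x̄₂ = -29.40
SE = √(s₁²/n₁ + s₂²/n₂) = √(15.6²/31 + 9.9²/73) = 3.0320
df = 40.64 → 40 (Welch–Satterthwaite, rounded down)
t* = 2.704

CI: -29.40 ± 2.704 · 3.0320 = -29.40 ± 8.20 = (-37.60, -21.20)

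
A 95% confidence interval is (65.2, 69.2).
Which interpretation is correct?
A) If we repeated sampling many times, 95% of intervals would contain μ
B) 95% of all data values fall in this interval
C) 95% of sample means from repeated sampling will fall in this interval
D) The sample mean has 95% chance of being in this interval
A

A) Correct — this is the frequentist long-run coverage interpretation.
B) Wrong — a CI is about the parameter μ, not individual data values.
C) Wrong — coverage applies to intervals containing μ, not to future x̄ values.
D) Wrong — x̄ is observed and sits in the interval by construction.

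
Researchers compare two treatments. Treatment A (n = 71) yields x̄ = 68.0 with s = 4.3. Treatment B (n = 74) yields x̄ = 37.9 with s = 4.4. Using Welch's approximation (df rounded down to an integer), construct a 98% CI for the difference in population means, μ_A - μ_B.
(28.40, 31.80)

Difference: x̄₁ - x̄₂ = 30.10
SE = √(s₁²/n₁ + s₂²/n₂) = √(4.3²/71 + 4.4²/74) = 0.7225
df = 142.95 → 142 (Welch–Satterthwaite, rounded down)
t* = 2.353

CI: 30.10 ± 2.353 · 0.7225 = 30.10 ± 1.70 = (28.40, 31.80)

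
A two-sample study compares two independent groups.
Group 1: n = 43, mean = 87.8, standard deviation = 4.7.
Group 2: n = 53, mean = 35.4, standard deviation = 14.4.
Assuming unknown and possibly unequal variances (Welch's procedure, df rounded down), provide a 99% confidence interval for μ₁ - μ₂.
(46.82, 57.98)

Difference: x̄₁ - x̄₂ = 52.40
SE = √(s₁²/n₁ + s₂²/n₂) = √(4.7²/43 + 14.4²/53) = 2.1038
df = 65.16 → 65 (Welch–Satterthwaite, rounded down)
t* = 2.654

CI: 52.40 ± 2.654 · 2.1038 = 52.40 ± 5.58 = (46.82, 57.98)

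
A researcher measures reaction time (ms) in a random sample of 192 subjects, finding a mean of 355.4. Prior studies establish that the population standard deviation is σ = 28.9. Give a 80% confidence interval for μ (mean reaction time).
(352.73, 358.07)

z-interval (σ known):
z* = 1.282 for 80% confidence

Margin of error = z* · σ/√n = 1.282 · 28.9/√192 = 2.67

CI: (355.4 - 2.67, 355.4 + 2.67) = (352.73, 358.07)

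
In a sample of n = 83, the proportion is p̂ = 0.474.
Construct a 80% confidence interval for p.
(0.404, 0.544)

Proportion CI:
SE = √(p̂(1-p̂)/n) = √(0.474 · 0.526 / 83) = 0.05481

z* = 1.282
Margin = z* · SE = 1.282 · 0.05481 = 0.0703

CI: 0.474 ± 0.0703 = (0.404, 0.544)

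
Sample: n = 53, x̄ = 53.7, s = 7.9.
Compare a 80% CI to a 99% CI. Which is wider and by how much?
99% CI is wider by 2.98

df = 52
80% CI: t* = 1.298, (52.29, 55.11), width = 2 · t* · s/√n = 2.82
99% CI: t* = 2.674, (50.80, 56.60), width = 2 · t* · s/√n = 5.80

The 99% CI is wider by 5.80 - 2.82 = 2.98.
Higher confidence requires a wider interval.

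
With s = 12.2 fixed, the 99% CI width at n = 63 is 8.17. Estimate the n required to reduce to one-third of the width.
n ≈ 567

CI width ∝ 1/√n
To reduce width by factor 3, need √n to grow by 3 → need 3² = 9 times as many samples.

Current: n = 63, width = 8.17
New: n = 567, width ≈ 2.65

Width reduced by factor of 8.17/2.65 = 3.08.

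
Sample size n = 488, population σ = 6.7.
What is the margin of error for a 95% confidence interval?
Margin of error = 0.59

Margin of error = z* · σ/√n
= 1.960 · 6.7/√488
= 1.960 · 6.7/22.0907
= 0.59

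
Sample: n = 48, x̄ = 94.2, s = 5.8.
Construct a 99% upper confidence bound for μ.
μ ≤ 96.22

Upper bound (one-sided):
t* = 2.408 (one-sided for 99%)
Upper bound = x̄ + t* · s/√n = 94.2 + 2.408 · 5.8/√48 = 96.22

We are 99% confident that μ ≤ 96.22.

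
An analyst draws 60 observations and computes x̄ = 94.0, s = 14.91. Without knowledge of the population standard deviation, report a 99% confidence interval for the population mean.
(88.88, 99.12)

t-interval (σ unknown):
df = n - 1 = 59
t* = 2.662 for 99% confidence

Margin of error = t* · s/√n = 2.662 · 14.91/√60 = 5.12

CI: (88.88, 99.12)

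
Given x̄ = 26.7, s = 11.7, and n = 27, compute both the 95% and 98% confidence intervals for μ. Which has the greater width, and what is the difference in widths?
98% CI is wider by 1.90

df = 26
95% CI: t* = 2.056, (22.07, 31.33), width = 2 · t* · s/√n = 9.26
98% CI: t* = 2.479, (21.12, 32.28), width = 2 · t* · s/√n = 11.16

The 98% CI is wider by 11.16 - 9.26 = 1.90.
Higher confidence requires a wider interval.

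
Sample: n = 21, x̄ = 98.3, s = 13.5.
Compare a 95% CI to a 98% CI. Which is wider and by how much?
98% CI is wider by 2.60

df = 20
95% CI: t* = 2.086, (92.15, 104.45), width = 2 · t* · s/√n = 12.29
98% CI: t* = 2.528, (90.85, 105.75), width = 2 · t* · s/√n = 14.89

The 98% CI is wider by 14.89 - 12.29 = 2.60.
Higher confidence requires a wider interval.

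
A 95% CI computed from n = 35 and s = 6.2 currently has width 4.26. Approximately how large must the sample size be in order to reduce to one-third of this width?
n ≈ 315

CI width ∝ 1/√n
To reduce width by factor 3, need √n to grow by 3 → need 3² = 9 times as many samples.

Current: n = 35, width = 4.26
New: n = 315, width ≈ 1.37

Width reduced by factor of 4.26/1.37 = 3.11.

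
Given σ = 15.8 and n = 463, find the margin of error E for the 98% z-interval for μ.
Margin of error = 1.71

Margin of error = z* · σ/√n
= 2.326 · 15.8/√463
= 2.326 · 15.8/21.5174
= 1.71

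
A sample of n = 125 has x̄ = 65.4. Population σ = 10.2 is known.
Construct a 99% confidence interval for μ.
(63.05, 67.75)

z-interval (σ known):
z* = 2.576 for 99% confidence

Margin of error = z* · σ/√n = 2.576 · 10.2/√125 = 2.35

CI: (65.4 - 2.35, 65.4 + 2.35) = (63.05, 67.75)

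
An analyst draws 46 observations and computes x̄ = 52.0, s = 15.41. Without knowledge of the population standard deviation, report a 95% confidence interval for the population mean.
(47.42, 56.58)

t-interval (σ unknown):
df = n - 1 = 45
t* = 2.014 for 95% confidence

Margin of error = t* · s/√n = 2.014 · 15.41/√46 = 4.58

CI: (47.42, 56.58)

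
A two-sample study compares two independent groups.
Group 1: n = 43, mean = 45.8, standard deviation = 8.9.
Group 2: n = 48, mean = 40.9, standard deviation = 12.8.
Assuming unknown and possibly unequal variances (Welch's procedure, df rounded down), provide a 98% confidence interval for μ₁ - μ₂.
(-0.54, 10.34)

Difference: x̄₁ - x̄₂ = 4.90
SE = √(s₁²/n₁ + s₂²/n₂) = √(8.9²/43 + 12.8²/48) = 2.2925
df = 84.03 → 84 (Welch–Satterthwaite, rounded down)
t* = 2.372

CI: 4.90 ± 2.372 · 2.2925 = 4.90 ± 5.44 = (-0.54, 10.34)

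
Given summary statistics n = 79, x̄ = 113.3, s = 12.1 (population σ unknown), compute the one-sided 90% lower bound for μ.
μ ≥ 111.54

Lower bound (one-sided):
t* = 1.292 (one-sided for 90%)
Lower bound = x̄ - t* · s/√n = 113.3 - 1.292 · 12.1/√79 = 111.54

We are 90% confident that μ ≥ 111.54.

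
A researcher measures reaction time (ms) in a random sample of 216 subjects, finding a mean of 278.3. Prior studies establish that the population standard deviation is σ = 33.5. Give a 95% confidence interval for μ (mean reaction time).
(273.83, 282.77)

z-interval (σ known):
z* = 1.960 for 95% confidence

Margin of error = z* · σ/√n = 1.960 · 33.5/√216 = 4.47

CI: (278.3 - 4.47, 278.3 + 4.47) = (273.83, 282.77)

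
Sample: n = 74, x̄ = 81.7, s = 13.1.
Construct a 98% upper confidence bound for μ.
μ ≤ 84.88

Upper bound (one-sided):
t* = 2.091 (one-sided for 98%)
Upper bound = x̄ + t* · s/√n = 81.7 + 2.091 · 13.1/√74 = 84.88

We are 98% confident that μ ≤ 84.88.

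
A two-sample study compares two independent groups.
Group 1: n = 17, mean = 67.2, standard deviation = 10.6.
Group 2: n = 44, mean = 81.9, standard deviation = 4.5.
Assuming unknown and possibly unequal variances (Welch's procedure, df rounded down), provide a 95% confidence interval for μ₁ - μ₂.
(-20.29, -9.11)

Difference: x̄₁ - x̄₂ = -14.70
SE = √(s₁²/n₁ + s₂²/n₂) = √(10.6²/17 + 4.5²/44) = 2.6589
df = 18.27 → 18 (Welch–Satterthwaite, rounded down)
t* = 2.101

CI: -14.70 ± 2.101 · 2.6589 = -14.70 ± 5.59 = (-20.29, -9.11)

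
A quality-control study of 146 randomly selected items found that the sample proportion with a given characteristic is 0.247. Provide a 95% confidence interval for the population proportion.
(0.177, 0.317)

Proportion CI:
SE = √(p̂(1-p̂)/n) = √(0.247 · 0.753 / 146) = 0.03569

z* = 1.960
Margin = z* · SE = 1.960 · 0.03569 = 0.0700

CI: 0.247 ± 0.0700 = (0.177, 0.317)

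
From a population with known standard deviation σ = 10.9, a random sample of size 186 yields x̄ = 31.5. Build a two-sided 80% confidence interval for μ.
(30.48, 32.52)

z-interval (σ known):
z* = 1.282 for 80% confidence

Margin of error = z* · σ/√n = 1.282 · 10.9/√186 = 1.02

CI: (31.5 - 1.02, 31.5 + 1.02) = (30.48, 32.52)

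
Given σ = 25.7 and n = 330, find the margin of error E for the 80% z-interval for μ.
Margin of error = 1.81

Margin of error = z* · σ/√n
= 1.282 · 25.7/√330
= 1.282 · 25.7/18.1659
= 1.81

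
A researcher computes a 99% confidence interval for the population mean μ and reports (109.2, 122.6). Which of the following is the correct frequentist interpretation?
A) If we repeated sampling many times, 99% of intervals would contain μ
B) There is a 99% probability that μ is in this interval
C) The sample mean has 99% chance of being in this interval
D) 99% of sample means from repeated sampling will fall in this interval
A

A) Correct — this is the frequentist long-run coverage interpretation.
B) Wrong — μ is fixed; the randomness lives in the interval, not in μ.
C) Wrong — x̄ is observed and sits in the interval by construction.
D) Wrong — coverage applies to intervals containing μ, not to future x̄ values.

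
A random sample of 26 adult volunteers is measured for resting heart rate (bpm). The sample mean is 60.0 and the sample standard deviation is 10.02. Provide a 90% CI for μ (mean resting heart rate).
(56.64, 63.36)

t-interval (σ unknown):
df = n - 1 = 25
t* = 1.708 for 90% confidence

Margin of error = t* · s/√n = 1.708 · 10.02/√26 = 3.36

CI: (56.64, 63.36)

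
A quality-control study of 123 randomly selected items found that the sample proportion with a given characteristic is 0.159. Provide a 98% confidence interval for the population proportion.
(0.082, 0.236)

Proportion CI:
SE = √(p̂(1-p̂)/n) = √(0.159 · 0.841 / 123) = 0.03297

z* = 2.326
Margin = z* · SE = 2.326 · 0.03297 = 0.0767

CI: 0.159 ± 0.0767 = (0.082, 0.236)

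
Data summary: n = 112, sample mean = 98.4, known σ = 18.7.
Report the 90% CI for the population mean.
(95.49, 101.31)

z-interval (σ known):
z* = 1.645 for 90% confidence

Margin of error = z* · σ/√n = 1.645 · 18.7/√112 = 2.91

CI: (98.4 - 2.91, 98.4 + 2.91) = (95.49, 101.31)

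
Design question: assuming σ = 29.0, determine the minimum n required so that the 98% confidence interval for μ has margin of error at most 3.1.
n ≥ 474

For margin E ≤ 3.1:
n ≥ (z* · σ / E)²
n ≥ (2.326 · 29.0 / 3.1)²
n ≥ 473.47

Minimum n = 474 (rounding up)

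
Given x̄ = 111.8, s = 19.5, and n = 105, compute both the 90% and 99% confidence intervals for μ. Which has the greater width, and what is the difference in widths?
99% CI is wider by 3.67

df = 104
90% CI: t* = 1.660, (108.64, 114.96), width = 2 · t* · s/√n = 6.32
99% CI: t* = 2.624, (106.81, 116.79), width = 2 · t* · s/√n = 9.99

The 99% CI is wider by 9.99 - 6.32 = 3.67.
Higher confidence requires a wider interval.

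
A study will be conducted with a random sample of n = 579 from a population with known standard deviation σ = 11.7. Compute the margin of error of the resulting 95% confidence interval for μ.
Margin of error = 0.95

Margin of error = z* · σ/√n
= 1.960 · 11.7/√579
= 1.960 · 11.7/24.0624
= 0.95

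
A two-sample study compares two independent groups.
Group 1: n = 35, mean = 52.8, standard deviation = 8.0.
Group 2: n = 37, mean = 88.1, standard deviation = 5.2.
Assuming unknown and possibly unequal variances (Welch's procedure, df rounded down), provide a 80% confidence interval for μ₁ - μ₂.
(-37.37, -33.23)

Difference: x̄₁ - x̄₂ = -35.30
SE = √(s₁²/n₁ + s₂²/n₂) = √(8.0²/35 + 5.2²/37) = 1.5998
df = 57.88 → 57 (Welch–Satterthwaite, rounded down)
t* = 1.297

CI: -35.30 ± 1.297 · 1.5998 = -35.30 ± 2.07 = (-37.37, -33.23)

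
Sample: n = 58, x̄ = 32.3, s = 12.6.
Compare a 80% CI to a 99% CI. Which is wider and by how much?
99% CI is wider by 4.53

df = 57
80% CI: t* = 1.297, (30.15, 34.45), width = 2 · t* · s/√n = 4.29
99% CI: t* = 2.665, (27.89, 36.71), width = 2 · t* · s/√n = 8.82

The 99% CI is wider by 8.82 - 4.29 = 4.53.
Higher confidence requires a wider interval.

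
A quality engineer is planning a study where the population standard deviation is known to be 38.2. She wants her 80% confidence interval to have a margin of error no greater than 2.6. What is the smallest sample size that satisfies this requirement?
n ≥ 355

For margin E ≤ 2.6:
n ≥ (z* · σ / E)²
n ≥ (1.282 · 38.2 / 2.6)²
n ≥ 354.78

Minimum n = 355 (rounding up)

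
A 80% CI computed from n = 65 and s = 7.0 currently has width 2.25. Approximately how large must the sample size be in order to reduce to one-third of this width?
n ≈ 585

CI width ∝ 1/√n
To reduce width by factor 3, need √n to grow by 3 → need 3² = 9 times as many samples.

Current: n = 65, width = 2.25
New: n = 585, width ≈ 0.74

Width reduced by factor of 2.25/0.74 = 3.04.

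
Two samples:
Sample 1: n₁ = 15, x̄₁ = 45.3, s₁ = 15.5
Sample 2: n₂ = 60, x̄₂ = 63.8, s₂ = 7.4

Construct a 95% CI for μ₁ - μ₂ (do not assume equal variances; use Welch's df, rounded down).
(-27.27, -9.73)

Difference: x̄₁ - x̄₂ = -18.50
SE = √(s₁²/n₁ + s₂²/n₂) = √(15.5²/15 + 7.4²/60) = 4.1145
df = 15.63 → 15 (Welch–Satterthwaite, rounded down)
t* = 2.131

CI: -18.50 ± 2.131 · 4.1145 = -18.50 ± 8.77 = (-27.27, -9.73)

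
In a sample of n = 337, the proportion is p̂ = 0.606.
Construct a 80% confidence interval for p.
(0.572, 0.640)

Proportion CI:
SE = √(p̂(1-p̂)/n) = √(0.606 · 0.394 / 337) = 0.02662

z* = 1.282
Margin = z* · SE = 1.282 · 0.02662 = 0.0341

CI: 0.606 ± 0.0341 = (0.572, 0.640)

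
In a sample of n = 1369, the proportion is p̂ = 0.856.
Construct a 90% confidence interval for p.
(0.840, 0.872)

Proportion CI:
SE = √(p̂(1-p̂)/n) = √(0.856 · 0.144 / 1369) = 0.00949

z* = 1.645
Margin = z* · SE = 1.645 · 0.00949 = 0.0156

CI: 0.856 ± 0.0156 = (0.840, 0.872)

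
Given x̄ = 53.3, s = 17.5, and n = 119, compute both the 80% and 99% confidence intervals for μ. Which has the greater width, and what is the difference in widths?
99% CI is wider by 4.26

df = 118
80% CI: t* = 1.289, (51.23, 55.37), width = 2 · t* · s/√n = 4.14
99% CI: t* = 2.618, (49.10, 57.50), width = 2 · t* · s/√n = 8.40

The 99% CI is wider by 8.40 - 4.14 = 4.26.
Higher confidence requires a wider interval.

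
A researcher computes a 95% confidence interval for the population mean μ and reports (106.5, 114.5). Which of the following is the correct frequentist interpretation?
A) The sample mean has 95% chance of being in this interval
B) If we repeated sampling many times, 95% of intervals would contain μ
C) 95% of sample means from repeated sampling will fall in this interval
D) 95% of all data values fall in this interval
B

A) Wrong — x̄ is observed and sits in the interval by construction.
B) Correct — this is the frequentist long-run coverage interpretation.
C) Wrong — coverage applies to intervals containing μ, not to future x̄ values.
D) Wrong — a CI is about the parameter μ, not individual data values.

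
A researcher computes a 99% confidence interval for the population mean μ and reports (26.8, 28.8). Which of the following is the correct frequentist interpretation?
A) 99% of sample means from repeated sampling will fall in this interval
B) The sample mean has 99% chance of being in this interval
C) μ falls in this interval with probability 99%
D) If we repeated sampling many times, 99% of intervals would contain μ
D

A) Wrong — coverage applies to intervals containing μ, not to future x̄ values.
B) Wrong — x̄ is observed and sits in the interval by construction.
C) Wrong — μ is fixed; the randomness lives in the interval, not in μ.
D) Correct — this is the frequentist long-run coverage interpretation.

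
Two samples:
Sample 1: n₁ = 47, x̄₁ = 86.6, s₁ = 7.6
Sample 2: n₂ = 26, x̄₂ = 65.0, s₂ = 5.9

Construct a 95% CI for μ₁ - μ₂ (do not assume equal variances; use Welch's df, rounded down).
(18.40, 24.80)

Difference: x̄₁ - x̄₂ = 21.60
SE = √(s₁²/n₁ + s₂²/n₂) = √(7.6²/47 + 5.9²/26) = 1.6024
df = 63.08 → 63 (Welch–Satterthwaite, rounded down)
t* = 1.998

CI: 21.60 ± 1.998 · 1.6024 = 21.60 ± 3.20 = (18.40, 24.80)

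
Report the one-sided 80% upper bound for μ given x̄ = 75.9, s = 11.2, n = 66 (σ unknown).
μ ≤ 77.07

Upper bound (one-sided):
t* = 0.847 (one-sided for 80%)
Upper bound = x̄ + t* · s/√n = 75.9 + 0.847 · 11.2/√66 = 77.07

We are 80% confident that μ ≤ 77.07.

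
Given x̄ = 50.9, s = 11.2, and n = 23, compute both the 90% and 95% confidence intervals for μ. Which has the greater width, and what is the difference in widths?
95% CI is wider by 1.67

df = 22
90% CI: t* = 1.717, (46.89, 54.91), width = 2 · t* · s/√n = 8.02
95% CI: t* = 2.074, (46.06, 55.74), width = 2 · t* · s/√n = 9.69

The 95% CI is wider by 9.69 - 8.02 = 1.67.
Higher confidence requires a wider interval.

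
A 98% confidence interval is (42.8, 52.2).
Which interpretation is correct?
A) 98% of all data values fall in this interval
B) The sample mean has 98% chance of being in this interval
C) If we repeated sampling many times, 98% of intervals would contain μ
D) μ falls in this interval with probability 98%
C

A) Wrong — a CI is about the parameter μ, not individual data values.
B) Wrong — x̄ is observed and sits in the interval by construction.
C) Correct — this is the frequentist long-run coverage interpretation.
D) Wrong — μ is fixed; the randomness lives in the interval, not in μ.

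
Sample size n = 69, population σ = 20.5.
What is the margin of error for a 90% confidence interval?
Margin of error = 4.06

Margin of error = z* · σ/√n
= 1.645 · 20.5/√69
= 1.645 · 20.5/8.3066
= 4.06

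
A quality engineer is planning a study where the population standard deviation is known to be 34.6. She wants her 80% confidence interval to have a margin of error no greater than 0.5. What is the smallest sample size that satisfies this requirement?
n ≥ 7871

For margin E ≤ 0.5:
n ≥ (z* · σ / E)²
n ≥ (1.282 · 34.6 / 0.5)²
n ≥ 7870.24

Minimum n = 7871 (rounding up)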